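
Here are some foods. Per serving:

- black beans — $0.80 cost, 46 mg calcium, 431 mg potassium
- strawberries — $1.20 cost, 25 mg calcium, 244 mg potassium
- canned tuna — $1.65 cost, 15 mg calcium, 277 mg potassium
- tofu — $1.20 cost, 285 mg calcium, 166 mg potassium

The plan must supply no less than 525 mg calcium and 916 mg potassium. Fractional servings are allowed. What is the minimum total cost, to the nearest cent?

Minimising a linear cost over {calcium ≥ 525, potassium ≥ 916, servings ≥ 0} — the optimum is at a vertex, using one or two foods.
black beans only: max(525/46, 916/431) = 11.41 servings → $9.13.
strawberries only: max(525/25, 916/244) = 21 servings → $25.20.
canned tuna only: max(525/15, 916/277) = 35 servings → $57.75.
tofu only: max(525/285, 916/166) = 5.518 servings → $6.62.
black beans + strawberries: the both-tight solution has a negative serving — not a feasible corner.
black beans + canned tuna with both targets exact would need a negative amount; discard.
black beans + tofu with both tight: 1.51 servings and 1.598 servings → $3.13.
strawberries + canned tuna: the both-tight solution has a negative serving — not a feasible corner.
strawberries + tofu with both tight: 2.66 servings and 1.609 servings → $5.12.
canned tuna + tofu with both tight: 2.275 servings and 1.722 servings → $5.82.
So the least-cost plan costs $3.13.

$3.13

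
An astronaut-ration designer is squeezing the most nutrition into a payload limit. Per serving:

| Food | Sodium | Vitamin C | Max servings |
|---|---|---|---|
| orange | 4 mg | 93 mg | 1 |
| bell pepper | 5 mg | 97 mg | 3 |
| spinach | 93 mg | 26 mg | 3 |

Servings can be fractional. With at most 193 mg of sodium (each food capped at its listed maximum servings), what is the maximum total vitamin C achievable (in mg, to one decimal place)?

Vitamin C per mg sodium: orange 23.25, bell pepper 19.4, spinach 0.2796.
Take 1 serving of orange: uses 4 mg sodium, +93.0 mg vitamin C (running total 93.0 mg).
Take 3 servings of bell pepper: uses 15 mg sodium, +291.0 mg vitamin C (running total 384.0 mg).
Take 1.871 servings of spinach: uses 174 mg sodium, +48.6 mg vitamin C (running total 432.6 mg).
Filling greedily by vitamin C-per-mg sodium is optimal for one linear limit, giving 432.6 mg.

432.6 mg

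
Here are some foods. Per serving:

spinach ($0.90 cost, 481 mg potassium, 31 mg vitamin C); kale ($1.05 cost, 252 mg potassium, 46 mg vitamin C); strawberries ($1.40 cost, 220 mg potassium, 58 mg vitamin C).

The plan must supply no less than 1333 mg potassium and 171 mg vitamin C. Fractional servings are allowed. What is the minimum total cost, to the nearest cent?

$4.15

Compare the cost at each extreme point of the feasible region.
spinach only: max(1333/481, 171/31) = 5.516 servings → $4.96.
kale only: max(1333/252, 171/46) = 5.29 servings → $5.55.
strawberries only: max(1333/220, 171/58) = 6.059 servings → $8.48.
spinach + kale with both tight: 1.273 servings and 2.859 servings → $4.15.
spinach + strawberries with both tight: 1.883 servings and 1.942 servings → $4.41.
kale + strawberries with both targets exact would need a negative amount; discard.
The minimum over all feasible corners is $4.15.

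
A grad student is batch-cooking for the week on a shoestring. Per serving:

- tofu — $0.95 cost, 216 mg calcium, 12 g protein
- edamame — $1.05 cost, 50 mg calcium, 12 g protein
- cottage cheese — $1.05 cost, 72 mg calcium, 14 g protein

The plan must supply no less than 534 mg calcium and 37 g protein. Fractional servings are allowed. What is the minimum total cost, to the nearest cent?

$2.89

tofu only: max(534/216, 37/12) = 3.083 servings → $2.93.
edamame only: max(534/50, 37/12) = 10.68 servings → $11.21.
cottage cheese only: max(534/72, 37/14) = 7.417 servings → $7.79.
tofu + edamame with both tight: 2.288 servings and 0.7952 servings → $3.01.
tofu + cottage cheese with both tight: 2.228 servings and 0.7333 servings → $2.89.
edamame + cottage cheese: intersection lies outside the first quadrant.
So the least-cost plan costs $2.89.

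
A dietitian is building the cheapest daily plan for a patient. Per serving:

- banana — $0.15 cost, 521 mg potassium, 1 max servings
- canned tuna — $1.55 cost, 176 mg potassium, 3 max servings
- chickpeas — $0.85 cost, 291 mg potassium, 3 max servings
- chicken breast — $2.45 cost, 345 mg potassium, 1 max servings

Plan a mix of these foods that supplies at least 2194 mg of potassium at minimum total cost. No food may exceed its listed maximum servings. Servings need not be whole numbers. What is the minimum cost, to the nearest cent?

$9.16

Cost per mg of potassium: banana $0.0003, chickpeas $0.0029, chicken breast $0.0071, canned tuna $0.0088.
Take 1 serving of banana: +521.0 mg potassium for $0.15 (total $0.15, still need 1673.0 mg).
Take 3 servings of chickpeas: +873.0 mg potassium for $2.55 (total $2.70, still need 800.0 mg).
Take 1 serving of chicken breast: +345.0 mg potassium for $2.45 (total $5.15, still need 455.0 mg).
Take 2.585 servings of canned tuna: +455.0 mg potassium for $4.01 (total $9.16, still need 0.0 mg).
Filling from the cheapest source first is optimal under one linear minimum: $9.16.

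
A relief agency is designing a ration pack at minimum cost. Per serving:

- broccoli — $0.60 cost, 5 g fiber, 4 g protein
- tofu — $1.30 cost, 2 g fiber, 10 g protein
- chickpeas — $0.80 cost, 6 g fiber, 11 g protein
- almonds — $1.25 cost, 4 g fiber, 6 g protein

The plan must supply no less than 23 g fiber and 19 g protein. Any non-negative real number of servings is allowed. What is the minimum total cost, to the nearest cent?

$2.77

At the optimum either one food covers both requirements or two foods hit both targets exactly; no other combination can be cheaper.
broccoli only: max(23/5, 19/4) = 4.75 servings → $2.85.
tofu only: max(23/2, 19/10) = 11.5 servings → $14.95.
chickpeas only: max(23/6, 19/11) = 3.833 servings → $3.07.
almonds only: max(23/4, 19/6) = 5.75 servings → $7.19.
broccoli + tofu with both tight: 4.571 servings and 0.07143 servings → $2.84.
broccoli + chickpeas with both tight: 4.484 servings and 0.09677 servings → $2.77.
broccoli + almonds with both tight: 4.429 servings and 0.2143 servings → $2.92.
tofu + chickpeas: the both-tight solution has a negative serving — not a feasible corner.
tofu + almonds with both targets exact would need a negative amount; discard.
chickpeas + almonds: the both-tight solution has a negative serving — not a feasible corner.
Cheapest feasible corner: $2.77.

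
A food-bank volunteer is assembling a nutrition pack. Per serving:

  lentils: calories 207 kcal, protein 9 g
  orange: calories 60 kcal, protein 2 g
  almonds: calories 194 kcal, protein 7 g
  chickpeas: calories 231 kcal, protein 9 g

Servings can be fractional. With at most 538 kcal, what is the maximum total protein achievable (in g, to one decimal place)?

Protein per kcal: lentils 0.04348, chickpeas 0.03896, almonds 0.03608, orange 0.03333.
With no serving limits, spend the whole calories allowance on lentils: 538 kcal / 207 kcal × 9 g = 23.4 g.

23.4 g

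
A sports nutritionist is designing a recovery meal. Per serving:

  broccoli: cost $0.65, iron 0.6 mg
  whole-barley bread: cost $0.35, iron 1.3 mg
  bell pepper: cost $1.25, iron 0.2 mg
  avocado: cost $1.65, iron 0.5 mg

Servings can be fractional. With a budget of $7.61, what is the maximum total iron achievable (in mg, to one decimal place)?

Iron per dollar: whole-barley bread 3.714, broccoli 0.9231, avocado 0.303, bell pepper 0.16.
With no serving limits, spend the whole cost allowance on whole-barley bread: $7.61 / $0.35 × 1.3 mg = 28.3 mg.

28.3 mg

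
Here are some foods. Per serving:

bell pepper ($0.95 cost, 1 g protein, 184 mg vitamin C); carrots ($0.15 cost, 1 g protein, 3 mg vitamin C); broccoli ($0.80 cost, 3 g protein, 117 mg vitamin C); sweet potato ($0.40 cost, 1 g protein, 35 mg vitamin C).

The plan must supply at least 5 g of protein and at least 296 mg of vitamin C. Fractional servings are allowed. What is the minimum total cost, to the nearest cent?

$1.81

Two binding constraints pin down two serving amounts, so the optimal mix uses at most two foods. The candidates are each food alone (scaled to the tighter of protein/vitamin C) and each pair with both constraints tight.
bell pepper only: max(5/1, 296/184) = 5 servings → $4.75.
carrots only: max(5/1, 296/3) = 98.67 servings → $14.80.
broccoli only: max(5/3, 296/117) = 2.53 servings → $2.02.
sweet potato only: max(5/1, 296/35) = 8.457 servings → $3.38.
bell pepper + carrots with both tight: 1.552 servings and 3.448 servings → $1.99.
bell pepper + broccoli with both tight: 0.6966 servings and 1.434 servings → $1.81.
bell pepper + sweet potato with both tight: 0.8121 servings and 4.188 servings → $2.45.
carrots + broccoli with both targets exact would need a negative amount; discard.
carrots + sweet potato: intersection lies outside the first quadrant.
broccoli + sweet potato: intersection lies outside the first quadrant.
The minimum over all feasible corners is $1.81.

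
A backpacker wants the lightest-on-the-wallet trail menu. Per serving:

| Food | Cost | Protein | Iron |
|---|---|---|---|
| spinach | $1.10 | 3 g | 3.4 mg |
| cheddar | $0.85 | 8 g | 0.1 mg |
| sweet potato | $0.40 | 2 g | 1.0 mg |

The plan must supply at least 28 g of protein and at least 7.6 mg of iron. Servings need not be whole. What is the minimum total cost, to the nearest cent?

A basic optimal solution has at most two foods positive. Try each food alone and each pair with both targets met exactly.
spinach only: max(28/3, 7.6/3.4) = 9.333 servings → $10.27.
cheddar only: max(28/8, 7.6/0.1) = 76 servings → $64.60.
sweet potato only: max(28/2, 7.6/1.0) = 14 servings → $5.60.
spinach + cheddar with both tight: 2.156 servings and 2.691 servings → $4.66.
spinach + sweet potato: intersection lies outside the first quadrant.
cheddar + sweet potato with both tight: 1.641 servings and 7.436 servings → $4.37.
The minimum over all feasible corners is $4.37.

$4.37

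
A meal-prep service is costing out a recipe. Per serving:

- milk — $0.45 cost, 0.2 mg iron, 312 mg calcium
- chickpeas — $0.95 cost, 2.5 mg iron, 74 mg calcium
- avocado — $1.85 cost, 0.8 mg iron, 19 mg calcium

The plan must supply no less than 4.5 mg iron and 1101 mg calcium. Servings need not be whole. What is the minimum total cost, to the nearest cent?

At the optimum either one food covers both requirements or two foods hit both targets exactly; no other combination can be cheaper.
milk only: max(4.5/0.2, 1101/312) = 22.5 servings → $10.12.
chickpeas only: max(4.5/2.5, 1101/74) = 14.88 servings → $14.13.
avocado only: max(4.5/0.8, 1101/19) = 57.95 servings → $107.20.
milk + chickpeas with both tight: 3.162 servings and 1.547 servings → $2.89.
milk + avocado with both tight: 3.236 servings and 4.816 servings → $10.37.
chickpeas + avocado: the both-tight solution has a negative serving — not a feasible corner.
Cheapest feasible corner: $2.89.

$2.89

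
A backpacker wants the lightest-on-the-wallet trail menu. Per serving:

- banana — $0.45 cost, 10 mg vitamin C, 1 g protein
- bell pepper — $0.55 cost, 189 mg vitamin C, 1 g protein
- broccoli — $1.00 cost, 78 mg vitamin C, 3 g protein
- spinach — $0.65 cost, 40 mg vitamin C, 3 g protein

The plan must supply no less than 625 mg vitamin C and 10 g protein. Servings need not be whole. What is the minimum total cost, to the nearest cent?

Compare the cost at each extreme point of the feasible region.
banana only: max(625/10, 10/1) = 62.5 servings → $28.12.
bell pepper only: max(625/189, 10/1) = 10 servings → $5.50.
broccoli only: max(625/78, 10/3) = 8.013 servings → $8.01.
spinach only: max(625/40, 10/3) = 15.62 servings → $10.16.
banana + bell pepper with both tight: 7.067 servings and 2.933 servings → $4.79.
banana + broccoli with both targets exact would need a negative amount; discard.
banana + spinach: the both-tight solution has a negative serving — not a feasible corner.
bell pepper + broccoli with both tight: 2.239 servings and 2.587 servings → $3.82.
bell pepper + spinach with both tight: 2.799 servings and 2.4 servings → $3.10.
broccoli + spinach: the both-tight solution has a negative serving — not a feasible corner.
So the least-cost plan costs $3.10.

$3.10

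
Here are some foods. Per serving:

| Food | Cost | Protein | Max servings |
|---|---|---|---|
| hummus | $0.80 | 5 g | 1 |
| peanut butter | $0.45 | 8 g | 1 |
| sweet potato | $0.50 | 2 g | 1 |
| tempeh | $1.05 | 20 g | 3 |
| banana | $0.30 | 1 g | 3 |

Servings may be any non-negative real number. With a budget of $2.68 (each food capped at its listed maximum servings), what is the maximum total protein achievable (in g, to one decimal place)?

Protein per dollar: tempeh 19.05, peanut butter 17.78, hummus 6.25, sweet potato 4, banana 3.333.
Take 2.552 servings of tempeh: spends $2.68, +51.0 g protein (running total 51.0 g).
Filling greedily by protein-per-dollar is optimal for one linear limit, giving 51.0 g.

51.0 g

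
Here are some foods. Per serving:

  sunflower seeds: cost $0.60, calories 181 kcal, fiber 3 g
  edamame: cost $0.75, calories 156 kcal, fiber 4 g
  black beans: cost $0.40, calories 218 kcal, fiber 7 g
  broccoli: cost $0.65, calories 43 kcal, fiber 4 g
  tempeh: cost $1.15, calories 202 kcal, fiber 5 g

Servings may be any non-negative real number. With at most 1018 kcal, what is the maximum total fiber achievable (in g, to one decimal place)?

Fiber per kcal: broccoli 0.09302, black beans 0.03211, edamame 0.02564, tempeh 0.02475, sunflower seeds 0.01657.
With no serving limits, spend the whole calories allowance on broccoli: 1018 kcal / 43 kcal × 4 g = 94.7 g.

94.7 g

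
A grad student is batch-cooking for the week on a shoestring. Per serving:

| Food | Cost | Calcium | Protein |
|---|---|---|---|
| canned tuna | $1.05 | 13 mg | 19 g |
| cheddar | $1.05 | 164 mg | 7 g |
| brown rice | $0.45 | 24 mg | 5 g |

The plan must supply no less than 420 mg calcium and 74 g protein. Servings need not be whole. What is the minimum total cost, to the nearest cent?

Check every corner: each single food scaled to meet both minima, and each pair solved so both constraints bind.
canned tuna only: max(420/13, 74/19) = 32.31 servings → $33.92.
cheddar only: max(420/164, 74/7) = 10.57 servings → $11.10.
brown rice only: max(420/24, 74/5) = 17.5 servings → $7.88.
canned tuna + cheddar with both tight: 3.04 servings and 2.32 servings → $5.63.
canned tuna + brown rice with both targets exact would need a negative amount; discard.
cheddar + brown rice with both tight: 0.4969 servings and 14.1 servings → $6.87.
The minimum over all feasible corners is $5.63.

$5.63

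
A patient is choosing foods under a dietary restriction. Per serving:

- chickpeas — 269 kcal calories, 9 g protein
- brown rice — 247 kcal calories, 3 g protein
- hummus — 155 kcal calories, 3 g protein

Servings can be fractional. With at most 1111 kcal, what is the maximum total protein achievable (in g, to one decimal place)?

37.2 g

Protein per kcal: chickpeas 0.03346, hummus 0.01935, brown rice 0.01215.
With no serving limits, spend the whole calories allowance on chickpeas: 1111 kcal / 269 kcal × 9 g = 37.2 g.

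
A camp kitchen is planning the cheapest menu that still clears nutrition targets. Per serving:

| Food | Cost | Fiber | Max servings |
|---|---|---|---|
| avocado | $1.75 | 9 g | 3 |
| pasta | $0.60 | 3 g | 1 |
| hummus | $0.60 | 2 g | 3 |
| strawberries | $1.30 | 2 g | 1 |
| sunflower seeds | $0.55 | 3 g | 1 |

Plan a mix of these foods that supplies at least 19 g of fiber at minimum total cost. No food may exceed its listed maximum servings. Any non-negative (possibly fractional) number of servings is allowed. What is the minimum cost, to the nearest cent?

$3.66

Cost per g of fiber: sunflower seeds $0.1833, avocado $0.1944, pasta $0.2000, hummus $0.3000, strawberries $0.6500.
Take 1 serving of sunflower seeds: +3.0 g fiber for $0.55 (total $0.55, still need 16.0 g).
Take 1.778 servings of avocado: +16.0 g fiber for $3.11 (total $3.66, still need 0.0 g).
Greedy by cheapest-per-g is optimal for a single linear constraint, so the minimum cost is $3.66.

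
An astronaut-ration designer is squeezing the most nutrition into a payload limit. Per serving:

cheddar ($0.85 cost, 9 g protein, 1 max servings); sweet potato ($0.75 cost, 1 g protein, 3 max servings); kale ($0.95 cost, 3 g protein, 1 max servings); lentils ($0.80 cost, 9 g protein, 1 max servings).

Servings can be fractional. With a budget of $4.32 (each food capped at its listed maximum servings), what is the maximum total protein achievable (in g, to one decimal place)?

Protein per dollar: lentils 11.25, cheddar 10.59, kale 3.158, sweet potato 1.333.
Take 1 serving of lentils: spends $0.80, +9.0 g protein (running total 9.0 g).
Take 1 serving of cheddar: spends $0.85, +9.0 g protein (running total 18.0 g).
Take 1 serving of kale: spends $0.95, +3.0 g protein (running total 21.0 g).
Take 2.293 servings of sweet potato: spends $1.72, +2.3 g protein (running total 23.3 g).
Greedy by best ratio exhausts the cost allowance optimally: 23.3 g.

23.3 g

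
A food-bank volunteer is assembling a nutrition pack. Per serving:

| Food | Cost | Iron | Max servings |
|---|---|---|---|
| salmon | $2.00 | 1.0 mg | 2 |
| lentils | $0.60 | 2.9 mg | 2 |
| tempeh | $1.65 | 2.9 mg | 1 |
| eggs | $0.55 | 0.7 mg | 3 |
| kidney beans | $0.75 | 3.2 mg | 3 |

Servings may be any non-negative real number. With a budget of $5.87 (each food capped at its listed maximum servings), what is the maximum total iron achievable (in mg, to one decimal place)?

Iron per dollar: lentils 4.833, kidney beans 4.267, tempeh 1.758, eggs 1.273, salmon 0.5.
Take 2 servings of lentils: spends $1.20, +5.8 mg iron (running total 5.8 mg).
Take 3 servings of kidney beans: spends $2.25, +9.6 mg iron (running total 15.4 mg).
Take 1 serving of tempeh: spends $1.65, +2.9 mg iron (running total 18.3 mg).
Take 1.4 servings of eggs: spends $0.77, +1.0 mg iron (running total 19.3 mg).
Filling greedily by iron-per-dollar is optimal for one linear limit, giving 19.3 mg.

19.3 mg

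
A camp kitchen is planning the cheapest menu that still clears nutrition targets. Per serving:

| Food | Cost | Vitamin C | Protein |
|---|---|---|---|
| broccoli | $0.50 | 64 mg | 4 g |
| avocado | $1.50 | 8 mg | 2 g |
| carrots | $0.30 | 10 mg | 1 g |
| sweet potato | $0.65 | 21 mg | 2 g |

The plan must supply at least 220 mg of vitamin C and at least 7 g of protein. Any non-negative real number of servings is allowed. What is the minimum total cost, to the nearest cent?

At the optimum either one food covers both requirements or two foods hit both targets exactly; no other combination can be cheaper.
broccoli only: max(220/64, 7/4) = 3.438 servings → $1.72.
avocado only: max(220/8, 7/2) = 27.5 servings → $41.25.
carrots only: max(220/10, 7/1) = 22 servings → $6.60.
sweet potato only: max(220/21, 7/2) = 10.48 servings → $6.81.
broccoli + avocado with both targets exact would need a negative amount; discard.
broccoli + carrots: the both-tight solution has a negative serving — not a feasible corner.
broccoli + sweet potato: intersection lies outside the first quadrant.
avocado + carrots with both targets exact would need a negative amount; discard.
avocado + sweet potato: intersection lies outside the first quadrant.
carrots + sweet potato: intersection lies outside the first quadrant.
The minimum over all feasible corners is $1.72.

$1.72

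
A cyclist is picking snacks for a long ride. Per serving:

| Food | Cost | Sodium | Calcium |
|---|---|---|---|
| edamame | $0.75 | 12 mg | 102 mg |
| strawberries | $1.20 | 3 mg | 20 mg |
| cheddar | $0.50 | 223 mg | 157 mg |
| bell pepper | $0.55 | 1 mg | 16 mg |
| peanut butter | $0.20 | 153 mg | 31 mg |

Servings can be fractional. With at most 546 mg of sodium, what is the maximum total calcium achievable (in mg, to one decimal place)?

Calcium per mg sodium: bell pepper 16, edamame 8.5, strawberries 6.667, cheddar 0.704, peanut butter 0.2026.
With no serving limits, spend the whole sodium allowance on bell pepper: 546 mg / 1 mg × 16 mg = 8736.0 mg.

8736.0 mg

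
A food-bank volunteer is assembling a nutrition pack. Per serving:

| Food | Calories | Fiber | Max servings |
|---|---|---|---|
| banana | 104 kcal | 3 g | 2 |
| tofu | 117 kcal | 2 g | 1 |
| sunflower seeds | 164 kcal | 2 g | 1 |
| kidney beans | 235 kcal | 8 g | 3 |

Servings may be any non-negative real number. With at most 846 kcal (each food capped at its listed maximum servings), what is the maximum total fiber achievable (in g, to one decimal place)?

28.1 g

Fiber per kcal: kidney beans 0.03404, banana 0.02885, tofu 0.01709, sunflower seeds 0.0122.
Take 3 servings of kidney beans: uses 705 kcal, +24.0 g fiber (running total 24.0 g).
Take 1.356 servings of banana: uses 141 kcal, +4.1 g fiber (running total 28.1 g).
Filling greedily by fiber-per-kcal is optimal for one linear limit, giving 28.1 g.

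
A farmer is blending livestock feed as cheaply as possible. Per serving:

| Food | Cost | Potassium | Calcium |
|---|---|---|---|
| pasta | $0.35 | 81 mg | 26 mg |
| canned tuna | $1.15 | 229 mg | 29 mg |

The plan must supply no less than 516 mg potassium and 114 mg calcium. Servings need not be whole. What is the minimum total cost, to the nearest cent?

$2.23

With two linear requirements the optimum uses one or two foods; enumerate the corners.
pasta only: max(516/81, 114/26) = 6.37 servings → $2.23.
canned tuna only: max(516/229, 114/29) = 3.931 servings → $4.52.
pasta + canned tuna with both tight: 3.091 servings and 1.16 servings → $2.42.
The minimum over all feasible corners is $2.23.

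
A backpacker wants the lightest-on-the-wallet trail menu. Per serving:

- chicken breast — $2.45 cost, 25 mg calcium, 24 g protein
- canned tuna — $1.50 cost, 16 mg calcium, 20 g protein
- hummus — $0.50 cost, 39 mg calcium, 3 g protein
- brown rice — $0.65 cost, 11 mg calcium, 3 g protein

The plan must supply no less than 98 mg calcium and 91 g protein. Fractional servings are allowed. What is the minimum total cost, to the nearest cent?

$7.01

Minimising a linear cost over {calcium ≥ 98, protein ≥ 91, servings ≥ 0} — the optimum is at a vertex, using one or two foods.
chicken breast only: max(98/25, 91/24) = 3.92 servings → $9.60.
canned tuna only: max(98/16, 91/20) = 6.125 servings → $9.19.
hummus only: max(98/39, 91/3) = 30.33 servings → $15.17.
brown rice only: max(98/11, 91/3) = 30.33 servings → $19.72.
chicken breast + canned tuna with both targets exact would need a negative amount; discard.
chicken breast + hummus with both tight: 3.78 servings and 0.08943 servings → $9.31.
chicken breast + brown rice with both tight: 3.741 servings and 0.4074 servings → $9.43.
canned tuna + hummus with both tight: 4.447 servings and 0.6885 servings → $7.01.
canned tuna + brown rice with both tight: 4.11 servings and 2.93 servings → $8.07.
hummus + brown rice with both targets exact would need a negative amount; discard.
The minimum over all feasible corners is $7.01.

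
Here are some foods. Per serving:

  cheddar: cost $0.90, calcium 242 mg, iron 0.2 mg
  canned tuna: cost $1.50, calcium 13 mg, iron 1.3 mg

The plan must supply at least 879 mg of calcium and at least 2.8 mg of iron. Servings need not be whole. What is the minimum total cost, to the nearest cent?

The cheapest plan sits at a corner of the feasible region — with two constraints it uses at most two foods.
cheddar only: max(879/242, 2.8/0.2) = 14 servings → $12.60.
canned tuna only: max(879/13, 2.8/1.3) = 67.62 servings → $101.42.
cheddar + canned tuna with both tight: 3.546 servings and 1.608 servings → $5.60.
So the least-cost plan costs $5.60.

$5.60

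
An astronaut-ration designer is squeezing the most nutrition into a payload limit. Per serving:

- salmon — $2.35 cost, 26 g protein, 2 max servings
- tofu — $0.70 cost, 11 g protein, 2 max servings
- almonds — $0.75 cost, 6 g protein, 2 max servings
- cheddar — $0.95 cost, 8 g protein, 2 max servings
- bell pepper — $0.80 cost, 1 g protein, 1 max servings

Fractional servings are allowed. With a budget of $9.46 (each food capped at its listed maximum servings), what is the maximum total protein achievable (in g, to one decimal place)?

Protein per dollar: tofu 15.71, salmon 11.06, cheddar 8.421, almonds 8, bell pepper 1.25.
Take 2 servings of tofu: spends $1.40, +22.0 g protein (running total 22.0 g).
Take 2 servings of salmon: spends $4.70, +52.0 g protein (running total 74.0 g).
Take 2 servings of cheddar: spends $1.90, +16.0 g protein (running total 90.0 g).
Take 1.947 servings of almonds: spends $1.46, +11.7 g protein (running total 101.7 g).
Filling greedily by protein-per-dollar is optimal for one linear limit, giving 101.7 g.

101.7 g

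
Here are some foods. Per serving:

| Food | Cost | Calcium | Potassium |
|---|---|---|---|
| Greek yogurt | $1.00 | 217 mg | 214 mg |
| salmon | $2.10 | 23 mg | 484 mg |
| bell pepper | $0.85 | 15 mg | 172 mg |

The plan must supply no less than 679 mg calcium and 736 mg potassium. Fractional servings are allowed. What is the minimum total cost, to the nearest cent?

$3.42

This is a tiny linear program; its minimum lies at a vertex of the feasible set. List the vertices and price them.
Greek yogurt only: max(679/217, 736/214) = 3.439 servings → $3.44.
salmon only: max(679/23, 736/484) = 29.52 servings → $62.00.
bell pepper only: max(679/15, 736/172) = 45.27 servings → $38.48.
Greek yogurt + salmon with both tight: 3.114 servings and 0.1439 servings → $3.42.
Greek yogurt + bell pepper with both tight: 3.1 servings and 0.4223 servings → $3.46.
salmon + bell pepper: intersection lies outside the first quadrant.
Cheapest feasible corner: $3.42.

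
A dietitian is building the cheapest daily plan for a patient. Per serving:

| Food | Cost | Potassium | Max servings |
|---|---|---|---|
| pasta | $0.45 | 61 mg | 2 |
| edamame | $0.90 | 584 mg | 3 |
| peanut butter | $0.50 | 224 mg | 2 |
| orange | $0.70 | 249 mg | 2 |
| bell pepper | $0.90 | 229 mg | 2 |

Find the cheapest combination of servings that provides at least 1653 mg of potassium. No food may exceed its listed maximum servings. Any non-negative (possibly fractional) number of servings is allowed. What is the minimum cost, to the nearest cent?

Cost per mg of potassium: edamame $0.0015, peanut butter $0.0022, orange $0.0028, bell pepper $0.0039, pasta $0.0074.
Take 2.83 servings of edamame: +1653.0 mg potassium for $2.55 (total $2.55, still need 0.0 mg).
Greedy by cheapest-per-mg is optimal for a single linear constraint, so the minimum cost is $2.55.

$2.55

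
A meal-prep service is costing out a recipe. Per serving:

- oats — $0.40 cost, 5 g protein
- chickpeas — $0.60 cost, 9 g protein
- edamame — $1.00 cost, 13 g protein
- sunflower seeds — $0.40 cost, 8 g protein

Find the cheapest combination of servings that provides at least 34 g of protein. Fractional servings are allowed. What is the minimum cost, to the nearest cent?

$1.70

Cost per g of protein: sunflower seeds $0.0500, chickpeas $0.0667, edamame $0.0769, oats $0.0800.
With no serving limits, use only sunflower seeds: 34 g / 8 g = 4.25 servings × $0.40 = $1.70.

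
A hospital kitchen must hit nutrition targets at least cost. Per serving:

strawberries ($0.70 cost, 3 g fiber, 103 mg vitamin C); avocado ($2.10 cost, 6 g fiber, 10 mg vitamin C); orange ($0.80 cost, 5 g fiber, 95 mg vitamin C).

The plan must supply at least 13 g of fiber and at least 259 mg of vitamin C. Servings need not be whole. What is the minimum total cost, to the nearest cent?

$2.14

Two binding constraints pin down two serving amounts, so the optimal mix uses at most two foods. The candidates are each food alone (scaled to the tighter of fiber/vitamin C) and each pair with both constraints tight.
strawberries only: max(13/3, 259/103) = 4.333 servings → $3.03.
avocado only: max(13/6, 259/10) = 25.9 servings → $54.39.
orange only: max(13/5, 259/95) = 2.726 servings → $2.18.
strawberries + avocado with both tight: 2.422 servings and 0.9558 servings → $3.70.
strawberries + orange with both tight: 0.2609 servings and 2.443 servings → $2.14.
avocado + orange with both targets exact would need a negative amount; discard.
So the least-cost plan costs $2.14.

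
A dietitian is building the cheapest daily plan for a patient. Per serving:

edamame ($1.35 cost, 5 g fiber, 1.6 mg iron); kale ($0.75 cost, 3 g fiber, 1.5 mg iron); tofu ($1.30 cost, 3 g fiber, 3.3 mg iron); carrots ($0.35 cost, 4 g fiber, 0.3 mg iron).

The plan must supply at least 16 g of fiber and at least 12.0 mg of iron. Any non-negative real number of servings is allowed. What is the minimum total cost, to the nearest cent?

$5.04

For a min-cost LP with two ≥-constraints, a basic feasible solution has at most two positive variables.
edamame only: max(16/5, 12.0/1.6) = 7.5 servings → $10.12.
kale only: max(16/3, 12.0/1.5) = 8 servings → $6.00.
tofu only: max(16/3, 12.0/3.3) = 5.333 servings → $6.93.
carrots only: max(16/4, 12.0/0.3) = 40 servings → $14.00.
edamame + kale with both targets exact would need a negative amount; discard.
edamame + tofu with both tight: 1.436 servings and 2.94 servings → $5.76.
edamame + carrots with both targets exact would need a negative amount; discard.
kale + tofu with both tight: 3.111 servings and 2.222 servings → $5.22.
kale + carrots with both targets exact would need a negative amount; discard.
tofu + carrots with both tight: 3.512 servings and 1.366 servings → $5.04.
Cheapest feasible corner: $5.04.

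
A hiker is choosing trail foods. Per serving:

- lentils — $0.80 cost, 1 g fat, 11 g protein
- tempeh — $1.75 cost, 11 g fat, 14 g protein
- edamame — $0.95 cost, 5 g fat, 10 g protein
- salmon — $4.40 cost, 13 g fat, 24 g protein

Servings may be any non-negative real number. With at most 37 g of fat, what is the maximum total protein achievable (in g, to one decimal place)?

407.0 g

Protein per g fat: lentils 11, edamame 2, salmon 1.846, tempeh 1.273.
With no serving limits, spend the whole fat allowance on lentils: 37 g / 1 g × 11 g = 407.0 g.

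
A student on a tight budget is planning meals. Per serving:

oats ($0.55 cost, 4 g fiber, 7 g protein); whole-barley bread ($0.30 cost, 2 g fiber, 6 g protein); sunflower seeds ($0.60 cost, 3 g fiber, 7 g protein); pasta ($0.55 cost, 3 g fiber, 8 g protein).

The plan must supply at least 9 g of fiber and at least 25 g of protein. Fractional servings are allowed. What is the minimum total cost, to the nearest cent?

$1.33

The cheapest plan sits at a corner of the feasible region — with two constraints it uses at most two foods.
oats only: max(9/4, 25/7) = 3.571 servings → $1.96.
whole-barley bread only: max(9/2, 25/6) = 4.5 servings → $1.35.
sunflower seeds only: max(9/3, 25/7) = 3.571 servings → $2.14.
pasta only: max(9/3, 25/8) = 3.125 servings → $1.72.
oats + whole-barley bread with both tight: 0.4 servings and 3.7 servings → $1.33.
oats + sunflower seeds: the both-tight solution has a negative serving — not a feasible corner.
oats + pasta with both targets exact would need a negative amount; discard.
whole-barley bread + sunflower seeds with both tight: 3 servings and 1 serving → $1.50.
whole-barley bread + pasta with both tight: 1.5 servings and 2 servings → $1.55.
sunflower seeds + pasta with both targets exact would need a negative amount; discard.
Cheapest feasible corner: $1.33.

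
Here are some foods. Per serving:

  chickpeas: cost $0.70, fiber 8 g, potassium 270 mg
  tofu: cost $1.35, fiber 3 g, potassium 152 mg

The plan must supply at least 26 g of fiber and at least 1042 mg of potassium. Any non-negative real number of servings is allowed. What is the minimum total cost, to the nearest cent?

Check every corner: each single food scaled to meet both minima, and each pair solved so both constraints bind.
chickpeas only: max(26/8, 1042/270) = 3.859 servings → $2.70.
tofu only: max(26/3, 1042/152) = 8.667 servings → $11.70.
chickpeas + tofu with both tight: 2.034 servings and 3.241 servings → $5.80.
So the least-cost plan costs $2.70.

$2.70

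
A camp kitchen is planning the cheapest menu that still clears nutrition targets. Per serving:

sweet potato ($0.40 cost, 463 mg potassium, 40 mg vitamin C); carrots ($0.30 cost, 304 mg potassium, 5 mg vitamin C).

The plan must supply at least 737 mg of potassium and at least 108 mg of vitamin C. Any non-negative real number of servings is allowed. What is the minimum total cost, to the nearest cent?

$1.08

sweet potato only: max(737/463, 108/40) = 2.7 servings → $1.08.
carrots only: max(737/304, 108/5) = 21.6 servings → $6.48.
sweet potato + carrots: intersection lies outside the first quadrant.
The minimum over all feasible corners is $1.08.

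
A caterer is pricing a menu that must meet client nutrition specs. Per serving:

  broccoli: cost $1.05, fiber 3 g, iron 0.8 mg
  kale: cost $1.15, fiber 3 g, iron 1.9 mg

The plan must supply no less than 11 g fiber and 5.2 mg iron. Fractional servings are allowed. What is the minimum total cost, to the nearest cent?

$4.06

The cheapest plan sits at a corner of the feasible region — with two constraints it uses at most two foods.
broccoli only: max(11/3, 5.2/0.8) = 6.5 servings → $6.83.
kale only: max(11/3, 5.2/1.9) = 3.667 servings → $4.22.
broccoli + kale with both tight: 1.606 servings and 2.061 servings → $4.06.
The minimum over all feasible corners is $4.06.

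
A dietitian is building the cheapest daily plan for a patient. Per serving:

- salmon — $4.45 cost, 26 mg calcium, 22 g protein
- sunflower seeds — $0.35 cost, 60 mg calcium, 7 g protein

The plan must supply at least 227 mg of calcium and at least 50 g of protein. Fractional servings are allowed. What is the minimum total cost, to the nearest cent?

Minimising a linear cost over {calcium ≥ 227, protein ≥ 50, servings ≥ 0} — the optimum is at a vertex, using one or two foods.
salmon only: max(227/26, 50/22) = 8.731 servings → $38.85.
sunflower seeds only: max(227/60, 50/7) = 7.143 servings → $2.50.
salmon + sunflower seeds with both tight: 1.24 servings and 3.246 servings → $6.65.
So the least-cost plan costs $2.50.

$2.50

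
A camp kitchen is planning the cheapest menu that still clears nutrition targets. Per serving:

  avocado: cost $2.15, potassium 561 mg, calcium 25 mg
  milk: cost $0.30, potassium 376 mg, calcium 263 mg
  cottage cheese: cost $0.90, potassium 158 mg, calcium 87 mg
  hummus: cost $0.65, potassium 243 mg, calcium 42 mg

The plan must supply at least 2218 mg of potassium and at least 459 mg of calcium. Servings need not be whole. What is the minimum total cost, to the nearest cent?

avocado only: max(2218/561, 459/25) = 18.36 servings → $39.47.
milk only: max(2218/376, 459/263) = 5.899 servings → $1.77.
cottage cheese only: max(2218/158, 459/87) = 14.04 servings → $12.63.
hummus only: max(2218/243, 459/42) = 10.93 servings → $7.10.
avocado + milk with both tight: 2.973 servings and 1.463 servings → $6.83.
avocado + cottage cheese with both tight: 2.685 servings and 4.504 servings → $9.83.
avocado + hummus: the both-tight solution has a negative serving — not a feasible corner.
milk + cottage cheese with both targets exact would need a negative amount; discard.
milk + hummus with both tight: 0.382 servings and 8.536 servings → $5.66.
cottage cheese + hummus with both tight: 1.267 servings and 8.304 servings → $6.54.
The minimum over all feasible corners is $1.77.

$1.77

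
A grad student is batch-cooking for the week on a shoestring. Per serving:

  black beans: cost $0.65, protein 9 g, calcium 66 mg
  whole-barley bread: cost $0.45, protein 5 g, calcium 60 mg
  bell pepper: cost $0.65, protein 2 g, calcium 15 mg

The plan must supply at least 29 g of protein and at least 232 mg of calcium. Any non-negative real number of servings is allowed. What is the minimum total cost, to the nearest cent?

This is a tiny linear program; its minimum lies at a vertex of the feasible set. List the vertices and price them.
black beans only: max(29/9, 232/66) = 3.515 servings → $2.28.
whole-barley bread only: max(29/5, 232/60) = 5.8 servings → $2.61.
bell pepper only: max(29/2, 232/15) = 15.47 servings → $10.05.
black beans + whole-barley bread with both tight: 2.762 servings and 0.8286 servings → $2.17.
black beans + bell pepper: intersection lies outside the first quadrant.
whole-barley bread + bell pepper with both tight: 0.6444 servings and 12.89 servings → $8.67.
Cheapest feasible corner: $2.17.

$2.17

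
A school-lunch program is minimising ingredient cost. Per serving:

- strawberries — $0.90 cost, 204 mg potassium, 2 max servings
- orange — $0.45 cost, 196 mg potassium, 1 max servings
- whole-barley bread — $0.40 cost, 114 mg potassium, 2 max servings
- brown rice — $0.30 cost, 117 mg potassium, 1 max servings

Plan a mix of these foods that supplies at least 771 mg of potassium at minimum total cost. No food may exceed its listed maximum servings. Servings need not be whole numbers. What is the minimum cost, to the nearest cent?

Cost per mg of potassium: orange $0.0023, brown rice $0.0026, whole-barley bread $0.0035, strawberries $0.0044.
Take 1 serving of orange: +196.0 mg potassium for $0.45 (total $0.45, still need 575.0 mg).
Take 1 serving of brown rice: +117.0 mg potassium for $0.30 (total $0.75, still need 458.0 mg).
Take 2 servings of whole-barley bread: +228.0 mg potassium for $0.80 (total $1.55, still need 230.0 mg).
Take 1.127 servings of strawberries: +230.0 mg potassium for $1.01 (total $2.56, still need 0.0 mg).
Filling from the cheapest source first is optimal under one linear minimum: $2.56.

$2.56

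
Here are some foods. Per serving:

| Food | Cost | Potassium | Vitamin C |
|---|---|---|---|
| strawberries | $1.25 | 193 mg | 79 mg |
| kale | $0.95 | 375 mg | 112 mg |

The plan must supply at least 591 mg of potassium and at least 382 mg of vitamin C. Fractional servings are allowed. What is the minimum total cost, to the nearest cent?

The cheapest plan sits at a corner of the feasible region — with two constraints it uses at most two foods.
strawberries only: max(591/193, 382/79) = 4.835 servings → $6.04.
kale only: max(591/375, 382/112) = 3.411 servings → $3.24.
strawberries + kale with both targets exact would need a negative amount; discard.
Cheapest feasible corner: $3.24.

$3.24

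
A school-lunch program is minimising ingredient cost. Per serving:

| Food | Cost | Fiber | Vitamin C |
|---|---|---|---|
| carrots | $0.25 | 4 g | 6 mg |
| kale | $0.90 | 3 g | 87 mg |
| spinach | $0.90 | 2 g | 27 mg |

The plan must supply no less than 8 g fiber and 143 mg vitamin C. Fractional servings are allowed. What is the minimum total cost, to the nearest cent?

carrots only: max(8/4, 143/6) = 23.83 servings → $5.96.
kale only: max(8/3, 143/87) = 2.667 servings → $2.40.
spinach only: max(8/2, 143/27) = 5.296 servings → $4.77.
carrots + kale with both tight: 0.8091 servings and 1.588 servings → $1.63.
carrots + spinach with both targets exact would need a negative amount; discard.
kale + spinach with both tight: 0.7527 servings and 2.871 servings → $3.26.
The minimum over all feasible corners is $1.63.

$1.63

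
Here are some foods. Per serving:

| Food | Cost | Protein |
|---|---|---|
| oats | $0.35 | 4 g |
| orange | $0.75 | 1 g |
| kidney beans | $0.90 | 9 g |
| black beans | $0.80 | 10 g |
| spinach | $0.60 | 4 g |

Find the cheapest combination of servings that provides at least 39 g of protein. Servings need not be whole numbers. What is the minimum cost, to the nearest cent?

$3.12

Cost per g of protein: black beans $0.0800, oats $0.0875, kidney beans $0.1000, spinach $0.1500, orange $0.7500.
With no serving limits, use only black beans: 39 g / 10 g = 3.9 servings × $0.80 = $3.12.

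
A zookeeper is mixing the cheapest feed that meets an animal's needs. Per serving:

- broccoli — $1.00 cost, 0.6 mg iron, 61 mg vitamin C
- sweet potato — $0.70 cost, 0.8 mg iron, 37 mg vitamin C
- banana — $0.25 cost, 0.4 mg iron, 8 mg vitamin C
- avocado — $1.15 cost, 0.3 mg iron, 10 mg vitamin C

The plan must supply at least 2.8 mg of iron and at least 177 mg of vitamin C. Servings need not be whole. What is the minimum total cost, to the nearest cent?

$3.13

An LP optimum is at a vertex; with two nutrient constraints at most two foods are used. Check each candidate.
broccoli only: max(2.8/0.6, 177/61) = 4.667 servings → $4.67.
sweet potato only: max(2.8/0.8, 177/37) = 4.784 servings → $3.35.
banana only: max(2.8/0.4, 177/8) = 22.12 servings → $5.53.
avocado only: max(2.8/0.3, 177/10) = 17.7 servings → $20.36.
broccoli + sweet potato with both tight: 1.429 servings and 2.429 servings → $3.13.
broccoli + banana with both tight: 2.469 servings and 3.296 servings → $3.29.
broccoli + avocado with both tight: 2.041 servings and 5.252 servings → $8.08.
sweet potato + banana: the both-tight solution has a negative serving — not a feasible corner.
sweet potato + avocado: the both-tight solution has a negative serving — not a feasible corner.
banana + avocado with both targets exact would need a negative amount; discard.
Cheapest feasible corner: $3.13.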